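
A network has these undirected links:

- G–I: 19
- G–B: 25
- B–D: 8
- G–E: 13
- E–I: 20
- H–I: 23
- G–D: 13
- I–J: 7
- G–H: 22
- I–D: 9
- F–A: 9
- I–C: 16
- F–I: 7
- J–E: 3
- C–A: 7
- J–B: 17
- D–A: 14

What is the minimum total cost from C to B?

Candidate routes:
C–I–D–B: 16+9+8 = 33
C–A–D–B: 7+14+8 = 29
C–I–J–B: 16+7+17 = 40
C–A–F–I–D–B: 7+9+7+9+8 = 40
Cheapest is C–A–D–B at 29.

29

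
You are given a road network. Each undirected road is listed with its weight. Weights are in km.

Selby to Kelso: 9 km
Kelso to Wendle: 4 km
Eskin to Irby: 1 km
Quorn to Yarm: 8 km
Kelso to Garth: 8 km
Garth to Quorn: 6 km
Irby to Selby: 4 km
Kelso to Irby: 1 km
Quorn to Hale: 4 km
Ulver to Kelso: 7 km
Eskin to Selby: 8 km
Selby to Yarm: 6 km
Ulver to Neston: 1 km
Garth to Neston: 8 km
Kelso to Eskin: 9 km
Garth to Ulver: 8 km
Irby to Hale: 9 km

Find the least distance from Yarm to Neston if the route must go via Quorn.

22 km

Best Yarm to Quorn: Yarm–Quorn costing 8
Best Quorn to Neston: Quorn–Garth–Neston costing 14
Total via Quorn: 8 + 14 = 22 km.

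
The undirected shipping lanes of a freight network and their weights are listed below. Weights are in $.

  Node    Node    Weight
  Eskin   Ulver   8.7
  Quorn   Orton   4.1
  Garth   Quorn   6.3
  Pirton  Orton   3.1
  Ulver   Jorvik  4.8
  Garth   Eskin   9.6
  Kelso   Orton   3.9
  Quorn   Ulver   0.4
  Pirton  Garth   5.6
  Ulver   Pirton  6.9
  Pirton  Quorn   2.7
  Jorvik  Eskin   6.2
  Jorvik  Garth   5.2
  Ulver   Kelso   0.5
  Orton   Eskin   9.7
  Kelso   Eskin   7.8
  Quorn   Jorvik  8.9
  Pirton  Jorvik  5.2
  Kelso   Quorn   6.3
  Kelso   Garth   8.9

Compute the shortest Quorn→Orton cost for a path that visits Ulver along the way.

$4.8

Shortest Quorn→Ulver: Quorn → Ulver = 0.4
Shortest Ulver→Orton: Ulver → Kelso → Orton = 4.4
Total via Ulver: 0.4 + 4.4 = $4.8.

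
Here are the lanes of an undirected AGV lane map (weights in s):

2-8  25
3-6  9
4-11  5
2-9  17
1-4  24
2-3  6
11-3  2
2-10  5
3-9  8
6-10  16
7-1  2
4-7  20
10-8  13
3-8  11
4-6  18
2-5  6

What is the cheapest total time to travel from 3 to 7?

27 s

Candidate routes:
3 - 11 - 4 - 7: 2+5+20 = 27
3 - 6 - 4 - 7: 9+18+20 = 47
3 - 11 - 4 - 1 - 7: 2+5+24+2 = 33
Cheapest is 3 - 11 - 4 - 7 at 27 s.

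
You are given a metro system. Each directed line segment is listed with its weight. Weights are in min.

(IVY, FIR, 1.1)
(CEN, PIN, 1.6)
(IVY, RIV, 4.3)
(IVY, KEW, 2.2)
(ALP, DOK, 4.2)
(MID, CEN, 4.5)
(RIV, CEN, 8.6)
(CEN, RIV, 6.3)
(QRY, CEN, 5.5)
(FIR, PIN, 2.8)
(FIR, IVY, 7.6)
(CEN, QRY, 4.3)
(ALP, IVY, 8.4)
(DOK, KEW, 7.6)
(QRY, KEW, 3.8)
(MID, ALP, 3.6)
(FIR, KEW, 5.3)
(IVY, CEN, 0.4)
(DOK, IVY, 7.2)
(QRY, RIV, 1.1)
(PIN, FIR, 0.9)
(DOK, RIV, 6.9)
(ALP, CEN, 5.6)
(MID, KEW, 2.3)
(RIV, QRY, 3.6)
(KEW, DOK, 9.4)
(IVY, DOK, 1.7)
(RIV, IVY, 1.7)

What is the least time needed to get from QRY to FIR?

Compare a few routes:
QRY → RIV → IVY → CEN → PIN → FIR: 1.1+1.7+0.4+1.6+0.9 = 5.7
QRY → RIV → IVY → FIR: 1.1+1.7+1.1 = 3.9
The minimum is 3.9 min via QRY → RIV → IVY → FIR.

3.9 min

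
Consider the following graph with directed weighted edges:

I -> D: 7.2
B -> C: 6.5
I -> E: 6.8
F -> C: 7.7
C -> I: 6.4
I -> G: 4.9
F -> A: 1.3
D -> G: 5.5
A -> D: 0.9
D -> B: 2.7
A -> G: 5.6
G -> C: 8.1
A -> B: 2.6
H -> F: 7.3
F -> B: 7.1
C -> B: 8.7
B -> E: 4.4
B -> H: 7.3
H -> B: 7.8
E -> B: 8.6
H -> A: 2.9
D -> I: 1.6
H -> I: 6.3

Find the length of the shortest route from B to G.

15.8

Running Dijkstra from B:
B: 0
E: 4.4  (via B)
C: 6.5  (via B)
H: 7.3  (via B)
A: 10.2  (via H)
D: 11.1  (via A)
I: 12.7  (via D)
F: 14.6  (via H)
G: 15.8  (via A)
Shortest route: B–H–A–G = 15.8.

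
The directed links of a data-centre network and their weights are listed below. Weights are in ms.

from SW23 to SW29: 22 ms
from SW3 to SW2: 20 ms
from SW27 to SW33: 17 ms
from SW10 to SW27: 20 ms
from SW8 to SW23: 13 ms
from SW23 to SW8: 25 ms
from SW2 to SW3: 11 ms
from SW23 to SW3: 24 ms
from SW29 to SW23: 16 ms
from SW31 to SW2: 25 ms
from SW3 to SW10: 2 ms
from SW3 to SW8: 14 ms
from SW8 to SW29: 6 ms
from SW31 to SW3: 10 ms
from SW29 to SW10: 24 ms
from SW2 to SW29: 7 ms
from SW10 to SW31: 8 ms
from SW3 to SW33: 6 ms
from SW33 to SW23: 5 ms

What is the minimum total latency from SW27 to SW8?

47 ms

Running Dijkstra from SW27:
SW27: 0
SW33: 17  (via SW27)
SW23: 22  (via SW33)
SW29: 44  (via SW23)
SW3: 46  (via SW23)
SW8: 47  (via SW23)
Shortest route: SW27–SW33–SW23–SW8 = 47 ms.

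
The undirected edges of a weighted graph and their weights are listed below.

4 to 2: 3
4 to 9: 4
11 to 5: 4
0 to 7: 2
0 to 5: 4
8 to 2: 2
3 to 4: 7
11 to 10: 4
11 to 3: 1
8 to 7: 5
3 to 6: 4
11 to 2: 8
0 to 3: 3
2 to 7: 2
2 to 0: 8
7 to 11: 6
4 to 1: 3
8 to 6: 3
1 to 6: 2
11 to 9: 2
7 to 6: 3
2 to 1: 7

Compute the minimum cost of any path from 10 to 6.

9

Enumerating some paths:
10 - 11 - 7 - 6: 4+6+3 = 13
10 - 11 - 3 - 6: 4+1+4 = 9
10 - 11 - 3 - 0 - 7 - 6: 4+1+3+2+3 = 13
Cheapest is 10 - 11 - 3 - 6 at 9.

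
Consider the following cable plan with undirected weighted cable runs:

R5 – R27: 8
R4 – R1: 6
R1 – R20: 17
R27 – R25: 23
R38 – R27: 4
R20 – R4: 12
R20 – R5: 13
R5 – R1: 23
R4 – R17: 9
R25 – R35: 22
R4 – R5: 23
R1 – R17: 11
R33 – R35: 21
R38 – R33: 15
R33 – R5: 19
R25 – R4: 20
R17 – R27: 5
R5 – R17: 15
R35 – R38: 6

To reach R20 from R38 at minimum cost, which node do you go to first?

Candidate routes:
R38 → R27 → R5 → R20: 4+8+13 = 25
R38 → R27 → R17 → R4 → R20: 4+5+9+12 = 30
R38 → R27 → R17 → R1 → R20: 4+5+11+17 = 37
R38 → R27 → R17 → R5 → R20: 4+5+15+13 = 37
The minimum is 25 via R38 → R27 → R5 → R20.
So from R38 the first move is to R27.

R27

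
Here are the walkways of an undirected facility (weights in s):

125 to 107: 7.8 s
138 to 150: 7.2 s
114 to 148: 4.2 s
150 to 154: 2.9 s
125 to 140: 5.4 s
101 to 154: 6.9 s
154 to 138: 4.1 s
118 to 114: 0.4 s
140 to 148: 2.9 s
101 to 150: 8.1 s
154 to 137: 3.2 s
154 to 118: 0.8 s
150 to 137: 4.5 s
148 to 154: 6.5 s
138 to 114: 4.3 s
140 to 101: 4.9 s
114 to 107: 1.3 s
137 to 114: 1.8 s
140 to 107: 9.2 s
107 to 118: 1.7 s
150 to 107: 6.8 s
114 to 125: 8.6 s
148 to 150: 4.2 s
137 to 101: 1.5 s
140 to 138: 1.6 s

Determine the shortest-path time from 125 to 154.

9.8 s

Compare a few routes:
125–107–114–118–154: 7.8+1.3+0.4+0.8 = 10.3
125–107–118–154: 7.8+1.7+0.8 = 10.3
125–114–118–154: 8.6+0.4+0.8 = 9.8
125–140–138–154: 5.4+1.6+4.1 = 11.1
The minimum is 9.8 s via 125–114–118–154.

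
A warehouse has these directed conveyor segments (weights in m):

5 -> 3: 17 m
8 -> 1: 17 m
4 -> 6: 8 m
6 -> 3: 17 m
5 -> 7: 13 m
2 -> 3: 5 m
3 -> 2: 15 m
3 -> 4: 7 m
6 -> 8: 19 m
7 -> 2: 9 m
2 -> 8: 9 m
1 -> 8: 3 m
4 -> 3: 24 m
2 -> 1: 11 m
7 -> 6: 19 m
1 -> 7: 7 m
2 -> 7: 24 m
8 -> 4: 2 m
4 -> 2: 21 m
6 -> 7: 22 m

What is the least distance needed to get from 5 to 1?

Compare a few routes:
5 - 3 - 2 - 1: 17+15+11 = 43
5 - 3 - 4 - 2 - 1: 17+7+21+11 = 56
5 - 7 - 2 - 8 - 1: 13+9+9+17 = 48
5 - 7 - 2 - 1: 13+9+11 = 33
Cheapest is 5 - 7 - 2 - 1 at 33 m.

33 m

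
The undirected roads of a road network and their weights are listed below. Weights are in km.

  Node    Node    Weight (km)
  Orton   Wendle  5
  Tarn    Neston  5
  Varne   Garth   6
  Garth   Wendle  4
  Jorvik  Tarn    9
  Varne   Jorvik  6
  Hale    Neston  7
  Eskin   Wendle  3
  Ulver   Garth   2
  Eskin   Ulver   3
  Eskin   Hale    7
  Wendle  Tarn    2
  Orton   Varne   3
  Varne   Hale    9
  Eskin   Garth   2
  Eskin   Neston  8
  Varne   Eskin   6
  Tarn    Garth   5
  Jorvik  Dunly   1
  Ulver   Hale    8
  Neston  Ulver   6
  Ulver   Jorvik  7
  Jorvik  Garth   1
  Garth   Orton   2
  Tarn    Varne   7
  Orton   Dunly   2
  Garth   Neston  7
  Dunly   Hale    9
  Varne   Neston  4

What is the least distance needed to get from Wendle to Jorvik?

Running Dijkstra from Wendle:
Wendle: 0
Tarn: 2  (via Wendle)
Eskin: 3  (via Wendle)
Garth: 4  (via Wendle)
Jorvik: 5  (via Garth)
Shortest route: Wendle → Garth → Jorvik = 5 km.

5 km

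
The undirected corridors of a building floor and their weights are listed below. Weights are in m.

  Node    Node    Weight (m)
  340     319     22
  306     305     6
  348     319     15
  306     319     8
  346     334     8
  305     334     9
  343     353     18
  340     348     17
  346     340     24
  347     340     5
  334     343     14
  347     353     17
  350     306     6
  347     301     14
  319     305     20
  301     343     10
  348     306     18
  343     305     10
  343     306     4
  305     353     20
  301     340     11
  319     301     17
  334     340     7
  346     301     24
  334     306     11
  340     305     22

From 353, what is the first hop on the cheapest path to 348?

347

Enumerating some paths:
353 → 347 → 340 → 348: 17+5+17 = 39
353 → 343 → 306 → 348: 18+4+18 = 40
The minimum is 39 m via 353 → 347 → 340 → 348.
So from 353 the first move is to 347.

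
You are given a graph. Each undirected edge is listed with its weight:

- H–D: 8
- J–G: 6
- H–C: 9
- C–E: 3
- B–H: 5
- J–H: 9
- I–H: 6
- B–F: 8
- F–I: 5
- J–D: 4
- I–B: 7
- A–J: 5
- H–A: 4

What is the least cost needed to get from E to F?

Candidate routes:
E → C → H → B → F: 3+9+5+8 = 25
E → C → H → B → I → F: 3+9+5+7+5 = 29
E → C → H → I → B → F: 3+9+6+7+8 = 33
E → C → H → I → F: 3+9+6+5 = 23
The minimum is 23 via E → C → H → I → F.

23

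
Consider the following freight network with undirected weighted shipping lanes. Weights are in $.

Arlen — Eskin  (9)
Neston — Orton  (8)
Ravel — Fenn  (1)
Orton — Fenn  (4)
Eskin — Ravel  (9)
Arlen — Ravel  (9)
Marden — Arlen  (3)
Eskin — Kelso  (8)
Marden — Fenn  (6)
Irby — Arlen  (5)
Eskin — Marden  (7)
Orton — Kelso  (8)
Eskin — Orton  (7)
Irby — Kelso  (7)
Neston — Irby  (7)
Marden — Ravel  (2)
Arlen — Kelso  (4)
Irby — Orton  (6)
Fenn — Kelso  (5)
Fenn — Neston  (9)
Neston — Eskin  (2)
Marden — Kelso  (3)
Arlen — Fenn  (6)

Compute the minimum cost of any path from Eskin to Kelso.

Running Dijkstra from Eskin:
Eskin: 0
Neston: 2  (via Eskin)
Marden: 7  (via Eskin)
Orton: 7  (via Eskin)
Kelso: 8  (via Eskin)
Shortest route: Eskin–Kelso = $8.

$8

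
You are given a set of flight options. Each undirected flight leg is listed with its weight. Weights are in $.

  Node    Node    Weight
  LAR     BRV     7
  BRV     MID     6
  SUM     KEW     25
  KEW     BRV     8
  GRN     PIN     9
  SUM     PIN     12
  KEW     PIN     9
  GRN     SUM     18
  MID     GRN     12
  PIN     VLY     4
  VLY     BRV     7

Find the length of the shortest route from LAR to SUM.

$30

Enumerating some paths:
LAR–BRV–KEW–PIN–SUM: 7+8+9+12 = 36
LAR–BRV–VLY–PIN–SUM: 7+7+4+12 = 30
The minimum is $30 via LAR–BRV–VLY–PIN–SUM.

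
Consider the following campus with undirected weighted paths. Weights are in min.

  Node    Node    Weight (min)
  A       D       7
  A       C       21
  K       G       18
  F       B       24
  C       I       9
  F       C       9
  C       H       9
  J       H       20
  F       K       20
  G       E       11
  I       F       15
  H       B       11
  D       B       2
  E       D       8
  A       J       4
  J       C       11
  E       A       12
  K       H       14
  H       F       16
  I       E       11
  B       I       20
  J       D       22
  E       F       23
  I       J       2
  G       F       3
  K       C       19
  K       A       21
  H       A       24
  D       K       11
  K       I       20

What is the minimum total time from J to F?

Settle nodes by increasing distance from J:
J: 0
I: 2  (via J)
A: 4  (via J)
C: 11  (via J)
D: 11  (via A)
B: 13  (via D)
E: 13  (via I)
F: 17  (via I)
Shortest route: J–I–F = 17 min.

17 min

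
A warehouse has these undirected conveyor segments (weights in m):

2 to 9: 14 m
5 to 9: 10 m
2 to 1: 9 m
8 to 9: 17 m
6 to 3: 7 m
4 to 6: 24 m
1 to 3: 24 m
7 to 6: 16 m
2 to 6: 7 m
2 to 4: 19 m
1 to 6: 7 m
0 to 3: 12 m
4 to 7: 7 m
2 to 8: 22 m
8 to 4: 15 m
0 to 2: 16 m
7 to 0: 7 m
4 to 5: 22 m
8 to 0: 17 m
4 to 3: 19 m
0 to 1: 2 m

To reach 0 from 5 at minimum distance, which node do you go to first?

Enumerating some paths:
5 → 9 → 2 → 1 → 0: 10+14+9+2 = 35
5 → 4 → 7 → 0: 22+7+7 = 36
5 → 9 → 2 → 0: 10+14+16 = 40
The minimum is 35 m via 5 → 9 → 2 → 1 → 0.
So from 5 the first move is to 9.

9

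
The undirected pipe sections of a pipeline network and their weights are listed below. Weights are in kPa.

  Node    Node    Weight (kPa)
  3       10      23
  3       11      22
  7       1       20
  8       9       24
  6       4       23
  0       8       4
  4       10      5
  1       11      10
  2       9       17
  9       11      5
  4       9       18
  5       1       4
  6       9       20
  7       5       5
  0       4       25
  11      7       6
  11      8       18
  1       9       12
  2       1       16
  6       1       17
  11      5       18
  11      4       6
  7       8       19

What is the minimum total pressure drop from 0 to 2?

Candidate routes:
0–8–11–9–2: 4+18+5+17 = 44
0–8–9–2: 4+24+17 = 45
0–8–7–5–1–2: 4+19+5+4+16 = 48
0–8–11–1–2: 4+18+10+16 = 48
The minimum is 44 kPa via 0–8–11–9–2.

44 kPa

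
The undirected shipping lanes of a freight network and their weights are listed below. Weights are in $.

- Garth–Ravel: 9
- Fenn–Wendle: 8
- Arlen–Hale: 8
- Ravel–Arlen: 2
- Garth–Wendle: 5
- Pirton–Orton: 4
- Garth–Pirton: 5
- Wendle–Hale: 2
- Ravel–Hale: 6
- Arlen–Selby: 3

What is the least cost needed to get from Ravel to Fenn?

Enumerating some paths:
Ravel → Arlen → Hale → Wendle → Fenn: 2+8+2+8 = 20
Ravel → Garth → Wendle → Fenn: 9+5+8 = 22
Ravel → Hale → Wendle → Fenn: 6+2+8 = 16
Cheapest is Ravel → Hale → Wendle → Fenn at $16.

$16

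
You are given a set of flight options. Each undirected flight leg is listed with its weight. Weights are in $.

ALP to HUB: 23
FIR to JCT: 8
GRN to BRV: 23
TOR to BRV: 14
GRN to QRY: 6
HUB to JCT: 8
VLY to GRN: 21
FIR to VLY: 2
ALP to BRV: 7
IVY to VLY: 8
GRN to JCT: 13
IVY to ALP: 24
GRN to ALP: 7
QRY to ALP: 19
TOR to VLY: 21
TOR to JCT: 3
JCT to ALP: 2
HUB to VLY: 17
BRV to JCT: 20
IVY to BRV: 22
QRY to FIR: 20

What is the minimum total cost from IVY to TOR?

$21

Shortest distances from IVY:
IVY: 0
VLY: 8  (via IVY)
FIR: 10  (via VLY)
JCT: 18  (via FIR)
ALP: 20  (via JCT)
TOR: 21  (via JCT)
Shortest route: IVY–VLY–FIR–JCT–TOR = $21.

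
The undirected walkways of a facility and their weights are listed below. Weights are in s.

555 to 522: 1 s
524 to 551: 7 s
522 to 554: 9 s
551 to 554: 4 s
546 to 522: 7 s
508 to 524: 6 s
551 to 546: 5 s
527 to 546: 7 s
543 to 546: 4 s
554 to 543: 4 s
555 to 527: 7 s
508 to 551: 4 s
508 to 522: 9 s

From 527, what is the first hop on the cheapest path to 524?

546

Candidate routes:
527 - 546 - 551 - 508 - 524: 7+5+4+6 = 22
527 - 546 - 551 - 524: 7+5+7 = 19
Cheapest is 527 - 546 - 551 - 524 at 19 s.
So from 527 the first move is to 546.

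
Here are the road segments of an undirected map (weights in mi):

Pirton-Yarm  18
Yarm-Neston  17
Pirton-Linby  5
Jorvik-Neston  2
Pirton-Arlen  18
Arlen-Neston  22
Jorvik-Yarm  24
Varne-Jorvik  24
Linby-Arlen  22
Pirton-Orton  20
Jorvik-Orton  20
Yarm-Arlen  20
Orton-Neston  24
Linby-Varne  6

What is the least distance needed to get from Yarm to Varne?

29 mi

Settle nodes by increasing distance from Yarm:
Yarm: 0
Neston: 17  (via Yarm)
Pirton: 18  (via Yarm)
Jorvik: 19  (via Neston)
Arlen: 20  (via Yarm)
Linby: 23  (via Pirton)
Varne: 29  (via Linby)
Shortest route: Yarm–Pirton–Linby–Varne = 29 mi.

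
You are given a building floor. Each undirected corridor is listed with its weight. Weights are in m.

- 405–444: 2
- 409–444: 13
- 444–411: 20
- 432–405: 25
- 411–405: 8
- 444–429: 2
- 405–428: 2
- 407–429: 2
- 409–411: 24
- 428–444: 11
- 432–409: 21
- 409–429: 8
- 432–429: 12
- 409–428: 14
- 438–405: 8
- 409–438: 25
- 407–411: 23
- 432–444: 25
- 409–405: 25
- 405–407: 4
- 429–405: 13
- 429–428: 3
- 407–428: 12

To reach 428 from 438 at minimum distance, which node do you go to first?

Candidate routes:
438–405–428: 8+2 = 10
438–405–444–429–428: 8+2+2+3 = 15
The minimum is 10 m via 438–405–428.
So from 438 the first move is to 405.

405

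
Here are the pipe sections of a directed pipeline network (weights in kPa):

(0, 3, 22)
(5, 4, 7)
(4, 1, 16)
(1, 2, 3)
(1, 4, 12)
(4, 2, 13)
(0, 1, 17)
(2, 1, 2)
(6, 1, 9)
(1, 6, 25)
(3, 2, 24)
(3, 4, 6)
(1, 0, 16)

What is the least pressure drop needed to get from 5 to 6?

Running Dijkstra from 5:
5: 0
4: 7  (via 5)
2: 20  (via 4)
1: 22  (via 2)
0: 38  (via 1)
6: 47  (via 1)
Shortest route: 5–4–2–1–6 = 47 kPa.

47 kPa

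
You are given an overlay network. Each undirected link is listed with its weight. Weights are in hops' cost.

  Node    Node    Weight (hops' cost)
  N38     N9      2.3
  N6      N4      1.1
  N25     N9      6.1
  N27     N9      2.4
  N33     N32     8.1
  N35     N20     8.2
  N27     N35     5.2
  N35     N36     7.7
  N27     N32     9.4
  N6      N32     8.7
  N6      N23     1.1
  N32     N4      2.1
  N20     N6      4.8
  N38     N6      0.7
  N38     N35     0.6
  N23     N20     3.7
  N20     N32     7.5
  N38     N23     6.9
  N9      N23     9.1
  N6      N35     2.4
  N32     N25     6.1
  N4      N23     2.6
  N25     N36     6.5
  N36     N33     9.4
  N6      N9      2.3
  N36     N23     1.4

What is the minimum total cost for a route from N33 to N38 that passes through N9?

15.9 hops' cost

Best N33 to N9: N33–N32–N4–N6–N9 costing 13.6
Shortest N9→N38: N9–N38 = 2.3
Total via N9: 13.6 + 2.3 = 15.9 hops' cost.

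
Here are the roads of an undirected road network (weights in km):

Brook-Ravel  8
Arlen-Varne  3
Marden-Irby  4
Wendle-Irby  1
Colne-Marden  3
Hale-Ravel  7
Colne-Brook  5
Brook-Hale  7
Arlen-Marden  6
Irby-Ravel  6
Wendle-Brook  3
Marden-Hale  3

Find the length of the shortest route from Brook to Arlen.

Shortest distances from Brook:
Brook: 0
Wendle: 3  (via Brook)
Irby: 4  (via Wendle)
Colne: 5  (via Brook)
Hale: 7  (via Brook)
Marden: 8  (via Irby)
Ravel: 8  (via Brook)
Arlen: 14  (via Marden)
Shortest route: Brook → Wendle → Irby → Marden → Arlen = 14 km.

14 km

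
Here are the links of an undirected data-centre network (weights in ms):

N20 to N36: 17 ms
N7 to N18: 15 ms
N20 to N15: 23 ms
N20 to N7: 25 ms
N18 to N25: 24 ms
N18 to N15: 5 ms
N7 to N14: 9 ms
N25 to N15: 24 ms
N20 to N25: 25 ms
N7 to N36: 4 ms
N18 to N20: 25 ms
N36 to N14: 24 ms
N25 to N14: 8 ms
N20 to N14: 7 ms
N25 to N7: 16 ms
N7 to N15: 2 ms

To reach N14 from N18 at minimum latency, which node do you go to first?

Enumerating some paths:
N18 → N15 → N7 → N14: 5+2+9 = 16
N18 → N7 → N14: 15+9 = 24
N18 → N25 → N14: 24+8 = 32
N18 → N15 → N7 → N25 → N14: 5+2+16+8 = 31
Cheapest is N18 → N15 → N7 → N14 at 16 ms.
So from N18 the first move is to N15.

N15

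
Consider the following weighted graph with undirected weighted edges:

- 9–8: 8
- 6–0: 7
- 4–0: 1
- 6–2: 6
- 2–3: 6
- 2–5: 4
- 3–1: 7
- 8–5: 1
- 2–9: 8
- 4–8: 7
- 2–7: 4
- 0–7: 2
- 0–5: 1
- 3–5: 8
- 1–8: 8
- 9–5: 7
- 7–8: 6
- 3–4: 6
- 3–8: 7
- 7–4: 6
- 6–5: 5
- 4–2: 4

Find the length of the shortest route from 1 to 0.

Compare a few routes:
1 → 8 → 5 → 0: 8+1+1 = 10
1 → 3 → 4 → 0: 7+6+1 = 14
The minimum is 10 via 1 → 8 → 5 → 0.

10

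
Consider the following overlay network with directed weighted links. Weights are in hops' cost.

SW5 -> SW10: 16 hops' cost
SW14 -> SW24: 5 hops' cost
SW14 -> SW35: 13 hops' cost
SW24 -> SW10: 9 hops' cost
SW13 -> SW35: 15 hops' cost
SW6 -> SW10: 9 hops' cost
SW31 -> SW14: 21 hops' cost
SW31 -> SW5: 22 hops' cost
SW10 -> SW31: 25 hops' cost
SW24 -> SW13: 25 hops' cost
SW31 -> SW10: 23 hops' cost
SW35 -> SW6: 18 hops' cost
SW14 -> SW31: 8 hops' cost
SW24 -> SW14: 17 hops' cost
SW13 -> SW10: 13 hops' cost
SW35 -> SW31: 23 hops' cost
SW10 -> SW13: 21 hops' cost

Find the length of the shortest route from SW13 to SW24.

Compare a few routes:
SW13 → SW35 → SW6 → SW10 → SW31 → SW14 → SW24: 15+18+9+25+21+5 = 93
SW13 → SW10 → SW31 → SW14 → SW24: 13+25+21+5 = 64
The minimum is 64 hops' cost via SW13 → SW10 → SW31 → SW14 → SW24.

64 hops' cost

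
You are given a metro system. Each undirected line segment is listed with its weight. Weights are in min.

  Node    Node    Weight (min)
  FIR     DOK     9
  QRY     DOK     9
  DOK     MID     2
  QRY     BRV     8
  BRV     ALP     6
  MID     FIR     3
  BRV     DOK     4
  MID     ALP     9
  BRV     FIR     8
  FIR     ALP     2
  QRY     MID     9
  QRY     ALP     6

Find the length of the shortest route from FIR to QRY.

8 min

Settle nodes by increasing distance from FIR:
FIR: 0
ALP: 2  (via FIR)
MID: 3  (via FIR)
DOK: 5  (via MID)
QRY: 8  (via ALP)
Shortest route: FIR → ALP → QRY = 8 min.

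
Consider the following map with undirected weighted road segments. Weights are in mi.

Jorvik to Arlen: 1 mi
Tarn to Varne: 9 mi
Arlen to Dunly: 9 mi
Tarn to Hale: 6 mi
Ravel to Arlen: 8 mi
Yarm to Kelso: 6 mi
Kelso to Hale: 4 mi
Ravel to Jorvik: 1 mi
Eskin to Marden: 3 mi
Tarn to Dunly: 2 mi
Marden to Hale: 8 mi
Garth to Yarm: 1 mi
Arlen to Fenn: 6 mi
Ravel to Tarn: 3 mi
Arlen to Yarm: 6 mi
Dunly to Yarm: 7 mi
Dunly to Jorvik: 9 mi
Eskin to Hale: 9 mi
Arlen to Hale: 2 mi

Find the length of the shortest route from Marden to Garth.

Shortest distances from Marden:
Marden: 0
Eskin: 3  (via Marden)
Hale: 8  (via Marden)
Arlen: 10  (via Hale)
Jorvik: 11  (via Arlen)
Kelso: 12  (via Hale)
Ravel: 12  (via Jorvik)
Tarn: 14  (via Hale)
Yarm: 16  (via Arlen)
Dunly: 16  (via Tarn)
Fenn: 16  (via Arlen)
Garth: 17  (via Yarm)
Shortest route: Marden–Hale–Arlen–Yarm–Garth = 17 mi.

17 mi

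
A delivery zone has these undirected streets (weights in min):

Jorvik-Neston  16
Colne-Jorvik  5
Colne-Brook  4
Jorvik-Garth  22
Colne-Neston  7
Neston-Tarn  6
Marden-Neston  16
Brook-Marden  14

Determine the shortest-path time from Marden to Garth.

Running Dijkstra from Marden:
Marden: 0
Brook: 14  (via Marden)
Neston: 16  (via Marden)
Colne: 18  (via Brook)
Tarn: 22  (via Neston)
Jorvik: 23  (via Colne)
Garth: 45  (via Jorvik)
Shortest route: Marden–Brook–Colne–Jorvik–Garth = 45 min.

45 min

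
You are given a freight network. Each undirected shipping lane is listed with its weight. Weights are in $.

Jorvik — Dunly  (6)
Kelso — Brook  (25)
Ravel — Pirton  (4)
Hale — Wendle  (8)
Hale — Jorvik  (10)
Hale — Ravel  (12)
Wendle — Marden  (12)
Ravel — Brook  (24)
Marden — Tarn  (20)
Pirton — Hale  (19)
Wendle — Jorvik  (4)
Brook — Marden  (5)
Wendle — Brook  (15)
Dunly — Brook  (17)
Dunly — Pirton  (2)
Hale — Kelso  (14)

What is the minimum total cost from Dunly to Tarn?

Shortest distances from Dunly:
Dunly: 0
Pirton: 2  (via Dunly)
Ravel: 6  (via Pirton)
Jorvik: 6  (via Dunly)
Wendle: 10  (via Jorvik)
Hale: 16  (via Jorvik)
Brook: 17  (via Dunly)
Marden: 22  (via Wendle)
Kelso: 30  (via Hale)
Tarn: 42  (via Marden)
Shortest route: Dunly → Jorvik → Wendle → Marden → Tarn = $42.

$42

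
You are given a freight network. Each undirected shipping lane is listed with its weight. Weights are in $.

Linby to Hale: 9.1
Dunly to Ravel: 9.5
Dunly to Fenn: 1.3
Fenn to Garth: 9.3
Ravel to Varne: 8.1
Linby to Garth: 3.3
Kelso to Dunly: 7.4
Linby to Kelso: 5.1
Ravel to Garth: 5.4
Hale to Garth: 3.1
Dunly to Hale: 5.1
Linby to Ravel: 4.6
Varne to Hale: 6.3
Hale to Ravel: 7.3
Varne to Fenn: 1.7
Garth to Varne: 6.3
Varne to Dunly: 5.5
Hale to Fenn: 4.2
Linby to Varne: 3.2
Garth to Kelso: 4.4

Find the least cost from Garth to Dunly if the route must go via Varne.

Shortest Garth→Varne: Garth–Varne = 6.3
Best Varne to Dunly: Varne–Fenn–Dunly costing 3
Total via Varne: 6.3 + 3 = $9.3.

$9.3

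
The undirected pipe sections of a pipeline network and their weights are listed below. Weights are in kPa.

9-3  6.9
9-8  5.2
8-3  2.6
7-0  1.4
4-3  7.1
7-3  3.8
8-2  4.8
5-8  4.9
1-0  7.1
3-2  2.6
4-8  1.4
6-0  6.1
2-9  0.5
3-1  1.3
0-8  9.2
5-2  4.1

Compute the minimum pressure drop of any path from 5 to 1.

8 kPa

Candidate routes:
5 - 2 - 8 - 3 - 1: 4.1+4.8+2.6+1.3 = 12.8
5 - 2 - 3 - 1: 4.1+2.6+1.3 = 8
5 - 2 - 9 - 3 - 1: 4.1+0.5+6.9+1.3 = 12.8
5 - 8 - 3 - 1: 4.9+2.6+1.3 = 8.8
The minimum is 8 kPa via 5 - 2 - 3 - 1.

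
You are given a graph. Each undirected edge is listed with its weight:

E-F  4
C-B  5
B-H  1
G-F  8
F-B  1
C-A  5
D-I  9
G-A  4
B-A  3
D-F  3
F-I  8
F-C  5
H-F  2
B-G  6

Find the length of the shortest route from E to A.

Compare a few routes:
E → F → B → A: 4+1+3 = 8
E → F → C → A: 4+5+5 = 14
E → F → H → B → A: 4+2+1+3 = 10
Cheapest is E → F → B → A at 8.

8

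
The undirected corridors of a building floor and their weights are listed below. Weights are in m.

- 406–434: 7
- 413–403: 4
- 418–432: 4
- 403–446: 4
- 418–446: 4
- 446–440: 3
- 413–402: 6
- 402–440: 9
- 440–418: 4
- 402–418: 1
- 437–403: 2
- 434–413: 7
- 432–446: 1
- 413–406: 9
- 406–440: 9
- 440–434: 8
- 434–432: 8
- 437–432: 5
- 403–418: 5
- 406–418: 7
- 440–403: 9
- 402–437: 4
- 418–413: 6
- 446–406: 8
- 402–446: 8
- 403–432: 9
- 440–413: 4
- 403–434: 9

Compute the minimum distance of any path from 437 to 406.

Compare a few routes:
437 - 432 - 446 - 406: 5+1+8 = 14
437 - 402 - 418 - 406: 4+1+7 = 12
437 - 403 - 446 - 406: 2+4+8 = 14
The minimum is 12 m via 437 - 402 - 418 - 406.

12 m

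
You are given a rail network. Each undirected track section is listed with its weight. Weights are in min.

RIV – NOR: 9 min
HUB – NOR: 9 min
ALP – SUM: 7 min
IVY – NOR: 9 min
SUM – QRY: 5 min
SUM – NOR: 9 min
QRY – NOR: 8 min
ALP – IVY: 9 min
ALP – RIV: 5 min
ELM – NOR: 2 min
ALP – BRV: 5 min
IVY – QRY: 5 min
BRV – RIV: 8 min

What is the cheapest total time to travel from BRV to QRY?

Running Dijkstra from BRV:
BRV: 0
ALP: 5  (via BRV)
RIV: 8  (via BRV)
SUM: 12  (via ALP)
IVY: 14  (via ALP)
NOR: 17  (via RIV)
QRY: 17  (via SUM)
Shortest route: BRV–ALP–SUM–QRY = 17 min.

17 min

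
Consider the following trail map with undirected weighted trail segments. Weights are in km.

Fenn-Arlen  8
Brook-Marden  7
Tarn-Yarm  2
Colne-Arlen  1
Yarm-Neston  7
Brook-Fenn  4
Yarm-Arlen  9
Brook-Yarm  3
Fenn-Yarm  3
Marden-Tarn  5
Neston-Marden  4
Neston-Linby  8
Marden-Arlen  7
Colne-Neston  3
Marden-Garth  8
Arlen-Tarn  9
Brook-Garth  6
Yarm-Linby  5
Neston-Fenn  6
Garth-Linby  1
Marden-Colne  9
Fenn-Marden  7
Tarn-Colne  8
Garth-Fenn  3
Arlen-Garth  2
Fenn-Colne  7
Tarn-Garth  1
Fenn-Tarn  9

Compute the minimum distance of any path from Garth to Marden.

Shortest distances from Garth:
Garth: 0
Tarn: 1  (via Garth)
Linby: 1  (via Garth)
Arlen: 2  (via Garth)
Fenn: 3  (via Garth)
Yarm: 3  (via Tarn)
Colne: 3  (via Arlen)
Marden: 6  (via Tarn)
Shortest route: Garth → Tarn → Marden = 6 km.

6 km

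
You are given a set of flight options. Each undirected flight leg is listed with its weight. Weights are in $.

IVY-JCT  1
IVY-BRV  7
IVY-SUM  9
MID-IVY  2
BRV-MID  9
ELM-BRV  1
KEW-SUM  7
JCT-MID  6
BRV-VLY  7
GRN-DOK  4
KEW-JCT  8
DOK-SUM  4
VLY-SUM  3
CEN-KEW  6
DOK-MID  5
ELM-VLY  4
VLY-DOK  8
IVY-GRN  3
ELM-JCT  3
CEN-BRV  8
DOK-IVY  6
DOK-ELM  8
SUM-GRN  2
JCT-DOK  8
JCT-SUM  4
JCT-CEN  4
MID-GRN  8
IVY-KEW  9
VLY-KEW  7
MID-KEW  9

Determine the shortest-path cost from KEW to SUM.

$7

Settle nodes by increasing distance from KEW:
KEW: 0
CEN: 6  (via KEW)
VLY: 7  (via KEW)
SUM: 7  (via KEW)
Shortest route: KEW → SUM = $7.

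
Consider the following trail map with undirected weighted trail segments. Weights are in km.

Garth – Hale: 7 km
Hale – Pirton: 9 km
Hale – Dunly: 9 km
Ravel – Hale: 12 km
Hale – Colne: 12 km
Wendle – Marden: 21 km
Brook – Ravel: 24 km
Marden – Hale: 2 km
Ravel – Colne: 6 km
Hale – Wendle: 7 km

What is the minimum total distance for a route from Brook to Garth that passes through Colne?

Best Brook to Colne: Brook–Ravel–Colne costing 30
Shortest Colne→Garth: Colne–Hale–Garth = 19
Total via Colne: 30 + 19 = 49 km.

49 km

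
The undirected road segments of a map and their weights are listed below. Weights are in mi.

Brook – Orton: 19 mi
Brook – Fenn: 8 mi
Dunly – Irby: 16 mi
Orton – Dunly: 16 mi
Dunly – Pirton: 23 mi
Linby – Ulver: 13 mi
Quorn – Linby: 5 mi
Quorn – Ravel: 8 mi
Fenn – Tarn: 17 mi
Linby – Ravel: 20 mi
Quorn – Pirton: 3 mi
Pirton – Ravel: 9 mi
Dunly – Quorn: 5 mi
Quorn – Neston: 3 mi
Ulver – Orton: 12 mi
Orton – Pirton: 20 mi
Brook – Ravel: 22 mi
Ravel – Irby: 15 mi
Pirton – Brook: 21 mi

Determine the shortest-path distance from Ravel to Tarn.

47 mi

Settle nodes by increasing distance from Ravel:
Ravel: 0
Quorn: 8  (via Ravel)
Pirton: 9  (via Ravel)
Neston: 11  (via Quorn)
Linby: 13  (via Quorn)
Dunly: 13  (via Quorn)
Irby: 15  (via Ravel)
Brook: 22  (via Ravel)
Ulver: 26  (via Linby)
Orton: 29  (via Pirton)
Fenn: 30  (via Brook)
Tarn: 47  (via Fenn)
Shortest route: Ravel–Brook–Fenn–Tarn = 47 mi.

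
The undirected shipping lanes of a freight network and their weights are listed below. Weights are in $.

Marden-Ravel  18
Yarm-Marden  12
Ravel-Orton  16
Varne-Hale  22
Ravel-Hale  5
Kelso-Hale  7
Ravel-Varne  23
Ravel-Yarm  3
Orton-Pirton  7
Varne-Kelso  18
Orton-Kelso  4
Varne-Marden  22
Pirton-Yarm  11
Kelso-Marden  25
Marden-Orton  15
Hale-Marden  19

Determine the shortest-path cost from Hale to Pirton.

$18

Running Dijkstra from Hale:
Hale: 0
Ravel: 5  (via Hale)
Kelso: 7  (via Hale)
Yarm: 8  (via Ravel)
Orton: 11  (via Kelso)
Pirton: 18  (via Orton)
Shortest route: Hale → Kelso → Orton → Pirton = $18.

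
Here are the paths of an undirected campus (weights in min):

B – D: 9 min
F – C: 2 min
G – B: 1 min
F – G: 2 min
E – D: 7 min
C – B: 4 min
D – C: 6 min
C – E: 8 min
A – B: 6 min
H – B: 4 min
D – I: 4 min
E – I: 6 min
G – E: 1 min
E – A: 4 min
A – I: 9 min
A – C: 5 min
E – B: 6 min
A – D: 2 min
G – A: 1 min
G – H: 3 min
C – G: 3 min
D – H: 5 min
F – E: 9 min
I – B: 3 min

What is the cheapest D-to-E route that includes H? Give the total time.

Best D to H: D → H costing 5
Best H to E: H → G → E costing 4
Total via H: 5 + 4 = 9 min.

9 min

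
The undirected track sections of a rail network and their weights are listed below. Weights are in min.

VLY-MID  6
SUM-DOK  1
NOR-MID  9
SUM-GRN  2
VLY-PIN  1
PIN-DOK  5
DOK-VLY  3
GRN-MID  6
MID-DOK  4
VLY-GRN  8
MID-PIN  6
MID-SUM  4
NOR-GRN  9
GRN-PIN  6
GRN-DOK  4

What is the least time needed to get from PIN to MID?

6 min

Shortest distances from PIN:
PIN: 0
VLY: 1  (via PIN)
DOK: 4  (via VLY)
SUM: 5  (via DOK)
GRN: 6  (via PIN)
MID: 6  (via PIN)
Shortest route: PIN → MID = 6 min.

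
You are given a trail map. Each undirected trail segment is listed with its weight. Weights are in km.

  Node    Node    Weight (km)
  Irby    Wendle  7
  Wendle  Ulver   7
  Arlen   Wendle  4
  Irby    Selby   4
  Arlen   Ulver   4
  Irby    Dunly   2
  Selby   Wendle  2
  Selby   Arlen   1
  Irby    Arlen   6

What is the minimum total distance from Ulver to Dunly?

Enumerating some paths:
Ulver–Arlen–Irby–Dunly: 4+6+2 = 12
Ulver–Arlen–Selby–Irby–Dunly: 4+1+4+2 = 11
Cheapest is Ulver–Arlen–Selby–Irby–Dunly at 11 km.

11 km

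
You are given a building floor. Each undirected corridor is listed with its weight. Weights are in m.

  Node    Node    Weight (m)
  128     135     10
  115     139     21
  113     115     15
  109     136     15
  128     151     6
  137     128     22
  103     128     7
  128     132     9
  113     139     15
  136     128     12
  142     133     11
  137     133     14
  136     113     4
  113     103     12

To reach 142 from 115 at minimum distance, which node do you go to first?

Enumerating some paths:
115–113–136–128–137–133–142: 15+4+12+22+14+11 = 78
115–113–103–128–137–133–142: 15+12+7+22+14+11 = 81
115–139–113–136–128–137–133–142: 21+15+4+12+22+14+11 = 99
The minimum is 78 m via 115–113–136–128–137–133–142.
So from 115 the first move is to 113.

113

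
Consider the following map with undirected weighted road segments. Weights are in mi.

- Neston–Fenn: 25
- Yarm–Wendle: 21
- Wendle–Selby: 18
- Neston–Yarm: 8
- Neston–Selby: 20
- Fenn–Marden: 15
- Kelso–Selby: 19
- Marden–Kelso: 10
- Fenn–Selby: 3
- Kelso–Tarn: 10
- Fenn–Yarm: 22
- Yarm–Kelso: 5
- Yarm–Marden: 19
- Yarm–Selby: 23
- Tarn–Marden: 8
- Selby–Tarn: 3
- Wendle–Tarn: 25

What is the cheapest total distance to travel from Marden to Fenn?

14 mi

Candidate routes:
Marden - Kelso - Selby - Fenn: 10+19+3 = 32
Marden - Tarn - Selby - Fenn: 8+3+3 = 14
Marden - Fenn: 15 = 15
Marden - Kelso - Tarn - Selby - Fenn: 10+10+3+3 = 26
The minimum is 14 mi via Marden - Tarn - Selby - Fenn.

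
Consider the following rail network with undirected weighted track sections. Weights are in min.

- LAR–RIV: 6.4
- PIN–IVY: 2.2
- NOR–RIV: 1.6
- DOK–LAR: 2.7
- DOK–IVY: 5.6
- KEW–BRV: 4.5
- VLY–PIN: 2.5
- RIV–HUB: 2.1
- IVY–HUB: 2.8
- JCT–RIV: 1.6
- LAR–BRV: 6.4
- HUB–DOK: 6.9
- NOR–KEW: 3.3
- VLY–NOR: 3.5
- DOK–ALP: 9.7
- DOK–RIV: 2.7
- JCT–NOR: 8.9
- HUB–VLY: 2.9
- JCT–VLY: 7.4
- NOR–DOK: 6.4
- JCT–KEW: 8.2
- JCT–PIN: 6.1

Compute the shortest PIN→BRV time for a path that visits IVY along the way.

16.5 min

Best PIN to IVY: PIN → IVY costing 2.2
Shortest IVY→BRV: IVY → HUB → RIV → NOR → KEW → BRV = 14.3
Total via IVY: 2.2 + 14.3 = 16.5 min.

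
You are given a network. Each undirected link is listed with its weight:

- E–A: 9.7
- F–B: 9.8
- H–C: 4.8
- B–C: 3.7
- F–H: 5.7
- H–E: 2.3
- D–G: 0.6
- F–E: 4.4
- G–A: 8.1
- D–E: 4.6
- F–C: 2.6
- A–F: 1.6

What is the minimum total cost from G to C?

12.2

Candidate routes:
G → D → E → F → C: 0.6+4.6+4.4+2.6 = 12.2
G → D → E → H → C: 0.6+4.6+2.3+4.8 = 12.3
G → A → F → C: 8.1+1.6+2.6 = 12.3
The minimum is 12.2 via G → D → E → F → C.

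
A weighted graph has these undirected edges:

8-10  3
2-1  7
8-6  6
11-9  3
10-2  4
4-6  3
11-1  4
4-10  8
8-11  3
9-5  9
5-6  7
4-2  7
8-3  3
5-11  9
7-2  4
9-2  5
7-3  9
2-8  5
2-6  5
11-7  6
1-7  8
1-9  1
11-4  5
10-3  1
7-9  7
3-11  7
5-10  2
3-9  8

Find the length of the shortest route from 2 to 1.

6

Enumerating some paths:
2 - 1: 7 = 7
2 - 9 - 1: 5+1 = 6
Cheapest is 2 - 9 - 1 at 6.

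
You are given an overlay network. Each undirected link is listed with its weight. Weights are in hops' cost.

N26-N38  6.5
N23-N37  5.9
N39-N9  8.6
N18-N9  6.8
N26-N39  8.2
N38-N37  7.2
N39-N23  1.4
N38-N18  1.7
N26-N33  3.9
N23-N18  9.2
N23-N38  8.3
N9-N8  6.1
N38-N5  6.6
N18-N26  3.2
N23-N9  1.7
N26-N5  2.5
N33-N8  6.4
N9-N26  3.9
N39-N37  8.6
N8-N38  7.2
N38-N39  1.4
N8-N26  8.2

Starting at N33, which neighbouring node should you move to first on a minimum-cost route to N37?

N26

Enumerating some paths:
N33–N26–N18–N38–N37: 3.9+3.2+1.7+7.2 = 16
N33–N26–N9–N23–N37: 3.9+3.9+1.7+5.9 = 15.4
Cheapest is N33–N26–N9–N23–N37 at 15.4 hops' cost.
So from N33 the first move is to N26.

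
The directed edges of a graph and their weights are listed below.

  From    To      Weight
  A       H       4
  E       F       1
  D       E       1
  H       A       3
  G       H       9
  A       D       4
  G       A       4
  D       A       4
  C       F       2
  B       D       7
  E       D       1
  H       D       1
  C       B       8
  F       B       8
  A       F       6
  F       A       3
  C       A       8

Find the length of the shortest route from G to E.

Settle nodes by increasing distance from G:
G: 0
A: 4  (via G)
D: 8  (via A)
H: 8  (via A)
E: 9  (via D)
Shortest route: G → A → D → E = 9.

9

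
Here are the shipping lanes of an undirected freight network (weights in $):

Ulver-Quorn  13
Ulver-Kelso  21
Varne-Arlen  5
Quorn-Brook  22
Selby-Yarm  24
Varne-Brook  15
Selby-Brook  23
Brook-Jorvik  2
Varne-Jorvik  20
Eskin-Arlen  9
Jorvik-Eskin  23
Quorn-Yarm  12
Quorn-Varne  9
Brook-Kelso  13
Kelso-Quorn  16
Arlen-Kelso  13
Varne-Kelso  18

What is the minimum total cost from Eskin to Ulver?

Running Dijkstra from Eskin:
Eskin: 0
Arlen: 9  (via Eskin)
Varne: 14  (via Arlen)
Kelso: 22  (via Arlen)
Jorvik: 23  (via Eskin)
Quorn: 23  (via Varne)
Brook: 25  (via Jorvik)
Yarm: 35  (via Quorn)
Ulver: 36  (via Quorn)
Shortest route: Eskin → Arlen → Varne → Quorn → Ulver = $36.

$36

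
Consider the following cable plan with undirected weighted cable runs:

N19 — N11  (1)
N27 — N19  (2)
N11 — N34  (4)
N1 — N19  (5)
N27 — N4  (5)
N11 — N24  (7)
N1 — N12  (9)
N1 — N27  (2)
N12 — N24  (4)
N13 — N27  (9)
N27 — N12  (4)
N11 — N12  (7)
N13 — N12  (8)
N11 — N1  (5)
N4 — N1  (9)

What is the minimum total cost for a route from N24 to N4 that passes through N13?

26

Shortest N24→N13: N24 → N12 → N13 = 12
Best N13 to N4: N13 → N27 → N4 costing 14
Total via N13: 12 + 14 = 26.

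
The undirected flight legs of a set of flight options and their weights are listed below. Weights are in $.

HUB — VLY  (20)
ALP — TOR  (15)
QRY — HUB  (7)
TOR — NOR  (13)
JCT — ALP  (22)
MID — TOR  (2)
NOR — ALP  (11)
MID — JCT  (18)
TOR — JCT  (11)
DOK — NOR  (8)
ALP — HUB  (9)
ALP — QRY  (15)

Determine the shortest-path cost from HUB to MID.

Settle nodes by increasing distance from HUB:
HUB: 0
QRY: 7  (via HUB)
ALP: 9  (via HUB)
NOR: 20  (via ALP)
VLY: 20  (via HUB)
TOR: 24  (via ALP)
MID: 26  (via TOR)
Shortest route: HUB → ALP → TOR → MID = $26.

$26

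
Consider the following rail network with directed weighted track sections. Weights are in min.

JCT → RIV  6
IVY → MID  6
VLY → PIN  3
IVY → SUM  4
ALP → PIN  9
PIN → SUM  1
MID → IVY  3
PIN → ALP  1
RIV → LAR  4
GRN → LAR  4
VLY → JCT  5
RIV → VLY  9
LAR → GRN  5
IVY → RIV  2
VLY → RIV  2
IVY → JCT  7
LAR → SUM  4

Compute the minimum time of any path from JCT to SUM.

14 min

Running Dijkstra from JCT:
JCT: 0
RIV: 6  (via JCT)
LAR: 10  (via RIV)
SUM: 14  (via LAR)
Shortest route: JCT–RIV–LAR–SUM = 14 min.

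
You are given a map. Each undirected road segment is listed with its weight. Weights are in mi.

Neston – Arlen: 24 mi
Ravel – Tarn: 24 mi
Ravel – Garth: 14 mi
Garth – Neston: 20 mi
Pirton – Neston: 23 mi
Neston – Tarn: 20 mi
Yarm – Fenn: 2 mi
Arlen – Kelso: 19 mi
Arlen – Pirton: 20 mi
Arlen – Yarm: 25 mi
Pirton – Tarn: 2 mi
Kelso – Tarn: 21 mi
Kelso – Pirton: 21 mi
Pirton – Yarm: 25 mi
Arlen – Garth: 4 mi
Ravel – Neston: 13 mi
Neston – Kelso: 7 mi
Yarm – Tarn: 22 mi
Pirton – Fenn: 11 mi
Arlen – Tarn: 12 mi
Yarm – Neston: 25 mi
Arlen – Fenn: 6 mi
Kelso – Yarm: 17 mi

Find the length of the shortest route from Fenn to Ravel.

24 mi

Settle nodes by increasing distance from Fenn:
Fenn: 0
Yarm: 2  (via Fenn)
Arlen: 6  (via Fenn)
Garth: 10  (via Arlen)
Pirton: 11  (via Fenn)
Tarn: 13  (via Pirton)
Kelso: 19  (via Yarm)
Ravel: 24  (via Garth)
Shortest route: Fenn → Arlen → Garth → Ravel = 24 mi.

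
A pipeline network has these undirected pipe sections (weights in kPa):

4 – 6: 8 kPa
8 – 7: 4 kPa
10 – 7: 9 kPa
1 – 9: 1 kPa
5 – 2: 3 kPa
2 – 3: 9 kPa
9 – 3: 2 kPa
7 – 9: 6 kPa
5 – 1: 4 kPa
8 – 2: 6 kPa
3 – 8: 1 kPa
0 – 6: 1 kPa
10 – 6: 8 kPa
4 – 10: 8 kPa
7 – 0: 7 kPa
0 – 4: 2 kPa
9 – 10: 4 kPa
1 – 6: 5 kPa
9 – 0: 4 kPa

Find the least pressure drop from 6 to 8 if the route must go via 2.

Best 6 to 2: 6 → 1 → 5 → 2 costing 12
Shortest 2→8: 2 → 8 = 6
Total via 2: 12 + 6 = 18 kPa.

18 kPa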